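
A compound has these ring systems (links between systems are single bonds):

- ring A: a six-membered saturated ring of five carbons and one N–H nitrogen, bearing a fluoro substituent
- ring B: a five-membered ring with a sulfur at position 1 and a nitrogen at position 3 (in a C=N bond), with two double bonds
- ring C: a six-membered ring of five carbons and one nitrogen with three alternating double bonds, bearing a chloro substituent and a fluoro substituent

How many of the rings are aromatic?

2

Ring A has only sp³ atoms, so it is not fully conjugated — not aromatic (piperidine).
Ring B is fully conjugated (every ring atom contributes a p orbital); 2 ring double bonds (4 π electrons) plus a heteroatom lone pair (2) give 6 π electrons. 6 = 4(1)+2, so ring B is aromatic (thiazole).
Ring C is planar and fully conjugated; 3 ring double bonds give 6 π electrons. Since 6 = 4n+2 (n=1), ring C is aromatic (pyridine).
Aromatic: B, C. Total: 2.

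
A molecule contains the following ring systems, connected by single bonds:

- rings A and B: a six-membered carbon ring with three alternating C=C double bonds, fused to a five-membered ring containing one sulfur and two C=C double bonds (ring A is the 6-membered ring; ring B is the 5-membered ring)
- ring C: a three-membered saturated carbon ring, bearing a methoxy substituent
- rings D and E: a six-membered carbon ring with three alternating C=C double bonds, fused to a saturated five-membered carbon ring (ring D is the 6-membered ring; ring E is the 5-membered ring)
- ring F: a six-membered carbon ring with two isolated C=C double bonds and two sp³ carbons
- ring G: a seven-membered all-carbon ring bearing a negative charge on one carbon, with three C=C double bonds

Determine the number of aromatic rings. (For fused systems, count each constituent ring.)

Rings A and B form a fused bicyclic system (with one sulfur) with 9 sp² atoms and 10 π electrons from ring double bonds plus a heteroatom lone pair. 10 = 4(2)+2, so the system is aromatic and both rings count as aromatic (benzothiophene).
Ring C has only sp³ atoms, so it is not fully conjugated — not aromatic (cyclopropane).
Ring D has a continuous p-orbital overlap around the ring; 3 ring double bonds give 6 π electrons. 6 = 4(1)+2, so ring D is aromatic (benzene ring).
Ring E has three sp³ carbons, so it is not fully conjugated — not aromatic (cyclopentane ring).
Ring F has two sp³ carbons, so it is not fully conjugated — not aromatic (1,4-cyclohexadiene).
Ring G has only sp² ring atoms; a planar conformation would have a fully conjugated π system of 8 electrons. But 8 = 4(2), which is 4n not 4n+2, so ring G is not aromatic (cycloheptatrienyl anion).
Aromatic: A, B, D. Total: 3.

3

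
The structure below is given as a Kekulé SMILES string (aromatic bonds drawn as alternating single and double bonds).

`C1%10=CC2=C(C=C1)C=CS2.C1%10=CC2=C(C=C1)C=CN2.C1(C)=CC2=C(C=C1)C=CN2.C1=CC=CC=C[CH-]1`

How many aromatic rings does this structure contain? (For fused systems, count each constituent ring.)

The SMILES encodes a six-membered carbon ring with three alternating C=C double bonds, fused to a five-membered ring containing one sulfur and two C=C double bonds; a six-membered carbon ring with three alternating C=C double bonds, fused to a five-membered ring containing one N–H nitrogen and two C=C double bonds; a six-membered carbon ring with three alternating C=C double bonds, fused to a five-membered ring containing one N–H nitrogen and two C=C double bonds; a seven-membered all-carbon ring bearing a negative charge on one carbon, with three C=C double bonds.
The fused 6/5-membered bicyclic (with one sulfur) is a single π system with 9 sp² atoms and 10 π electrons from ring double bonds plus a heteroatom lone pair. 10 = 4(2)+2, so the system is aromatic and both rings count as aromatic (benzothiophene).
The fused 6/5-membered bicyclic (with one N–H) is a single π system with 9 sp² atoms and 10 π electrons from ring double bonds plus a heteroatom lone pair. 10 = 4(2)+2, so the system is aromatic and both rings count as aromatic (indole).
The fused 6/5-membered bicyclic (with one N–H) is a single π system with 9 sp² atoms and 10 π electrons from ring double bonds plus a heteroatom lone pair. 10 = 4(2)+2, so the system is aromatic and both rings count as aromatic (indole).
The 7-membered ring has only sp² ring atoms; a planar conformation would have a fully conjugated π system of 8 electrons. But 8 = 4(2), which is 4n not 4n+2, so it is not aromatic (cycloheptatrienyl anion).
6 of the 7 rings are aromatic. Total: 6.

6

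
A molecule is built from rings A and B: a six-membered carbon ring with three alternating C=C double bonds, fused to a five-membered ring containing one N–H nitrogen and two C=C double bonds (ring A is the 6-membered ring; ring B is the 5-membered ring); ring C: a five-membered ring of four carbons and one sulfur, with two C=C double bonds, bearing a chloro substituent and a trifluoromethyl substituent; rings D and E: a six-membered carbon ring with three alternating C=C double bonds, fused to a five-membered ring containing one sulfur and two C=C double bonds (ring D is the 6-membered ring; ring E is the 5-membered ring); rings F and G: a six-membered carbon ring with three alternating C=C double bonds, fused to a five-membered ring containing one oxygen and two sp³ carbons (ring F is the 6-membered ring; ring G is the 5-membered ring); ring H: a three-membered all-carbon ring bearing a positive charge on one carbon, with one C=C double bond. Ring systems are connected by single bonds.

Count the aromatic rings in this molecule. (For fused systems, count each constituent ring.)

Rings A and B form a fused bicyclic system (with one N–H) with 9 sp² atoms and 10 π electrons from ring double bonds plus a heteroatom lone pair. 10 = 4(2)+2, so the system is aromatic and both rings count as aromatic (indole).
Ring C is planar and fully conjugated; 2 ring double bonds (4 π electrons) plus a heteroatom lone pair (2) give 6 π electrons. 6 = 4(1)+2, so ring C is aromatic (thiophene).
Rings D and E form a fused bicyclic system (with one sulfur) with 9 sp² atoms and 10 π electrons from ring double bonds plus a heteroatom lone pair. 10 = 4(2)+2, so the system is aromatic and both rings count as aromatic (benzothiophene).
Ring F has a continuous p-orbital overlap around the ring; 3 ring double bonds give 6 π electrons. 6 = 4(1)+2, so ring F is aromatic (benzene ring).
Ring G has two sp³ carbons, so it is not fully conjugated — not aromatic (oxolane ring).
Ring H has a continuous p-orbital overlap around the ring; 1 ring double bond (2 π electrons) plus the carbocation's empty p orbital (0, but keeps the ring conjugated) give 2 π electrons. Since 2 = 4n+2 (n=0), ring H is aromatic (cyclopropenyl cation).
Aromatic: A, B, C, D, E, F, H. Total: 7.

7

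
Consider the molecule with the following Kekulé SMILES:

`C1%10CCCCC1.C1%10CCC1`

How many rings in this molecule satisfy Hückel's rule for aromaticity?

0

The SMILES encodes a six-membered saturated carbon ring; a four-membered saturated carbon ring.
The 6-membered ring has only sp³ atoms, so it is not fully conjugated — not aromatic (cyclohexane).
The 4-membered ring has only sp³ atoms, so it is not fully conjugated — not aromatic (cyclobutane).
None of the rings are aromatic. Total: 0.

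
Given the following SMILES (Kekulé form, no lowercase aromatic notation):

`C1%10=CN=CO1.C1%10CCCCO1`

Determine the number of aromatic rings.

1

The SMILES encodes a five-membered ring with an oxygen at position 1 and a nitrogen at position 3 (in a C=N bond), with two double bonds; a six-membered saturated ring of five carbons and one oxygen.
The 5-membered ring with one oxygen and one =N– is planar and fully conjugated; 2 ring double bonds (4 π electrons) plus a heteroatom lone pair (2) give 6 π electrons. That satisfies 4n+2 with n=1, so it is aromatic (oxazole).
The 6-membered ring with one oxygen has only sp³ atoms, so it is not fully conjugated — not aromatic (tetrahydropyran).
1 of the 2 rings is aromatic. Total: 1.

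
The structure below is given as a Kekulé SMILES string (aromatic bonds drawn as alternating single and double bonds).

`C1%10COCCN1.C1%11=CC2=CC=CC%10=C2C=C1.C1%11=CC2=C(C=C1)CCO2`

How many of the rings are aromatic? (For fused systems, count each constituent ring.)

3

The SMILES encodes a six-membered saturated ring with an oxygen and an N–H nitrogen at positions 1 and 4; two fused six-membered carbon rings, each with three alternating C=C double bonds; a six-membered carbon ring with three alternating C=C double bonds, fused to a five-membered ring containing one oxygen and two sp³ carbons.
The 6-membered ring with one oxygen and one N–H (1,4) has only sp³ atoms, so it is not fully conjugated — not aromatic (morpholine).
The fused 6/6-membered bicyclic is a single π system with 10 sp² atoms and 10 π electrons from ring double bonds. 10 = 4(2)+2, so the system is aromatic and both rings count as aromatic (naphthalene).
The 6-membered ring is fully conjugated (every ring atom contributes a p orbital); 3 ring double bonds give 6 π electrons. That satisfies 4n+2 with n=1, so it is aromatic (benzene ring).
The 5-membered ring with one oxygen has two sp³ carbons, so it is not fully conjugated — not aromatic (oxolane ring).
3 of the 5 rings are aromatic. Total: 3.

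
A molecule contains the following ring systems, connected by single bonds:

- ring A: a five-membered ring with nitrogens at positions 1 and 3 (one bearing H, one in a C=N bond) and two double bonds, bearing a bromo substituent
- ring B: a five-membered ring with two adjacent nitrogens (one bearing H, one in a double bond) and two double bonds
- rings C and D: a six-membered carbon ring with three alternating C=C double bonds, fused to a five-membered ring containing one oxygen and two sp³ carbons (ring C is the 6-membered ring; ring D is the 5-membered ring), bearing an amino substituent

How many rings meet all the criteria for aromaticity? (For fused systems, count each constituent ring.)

Ring A is planar and fully conjugated; 2 ring double bonds (4 π electrons) plus a heteroatom lone pair (2) give 6 π electrons. Since 6 = 4n+2 (n=1), ring A is aromatic (imidazole).
Ring B is fully conjugated (every ring atom contributes a p orbital); 2 ring double bonds (4 π electrons) plus a heteroatom lone pair (2) give 6 π electrons. Since 6 = 4n+2 (n=1), ring B is aromatic (pyrazole).
Ring C is fully conjugated (every ring atom contributes a p orbital); 3 ring double bonds give 6 π electrons. That satisfies 4n+2 with n=1, so ring C is aromatic (benzene ring).
Ring D has two sp³ carbons, so it is not fully conjugated — not aromatic (oxolane ring).
Aromatic: A, B, C. Total: 3.

3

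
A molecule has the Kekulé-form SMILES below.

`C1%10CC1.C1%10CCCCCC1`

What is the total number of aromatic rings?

0

The SMILES encodes a three-membered saturated carbon ring; a seven-membered saturated carbon ring.
The 3-membered ring has only sp³ atoms, so it is not fully conjugated — not aromatic (cyclopropane).
The 7-membered ring has only sp³ atoms, so it is not fully conjugated — not aromatic (cycloheptane).
None of the rings are aromatic. Total: 0.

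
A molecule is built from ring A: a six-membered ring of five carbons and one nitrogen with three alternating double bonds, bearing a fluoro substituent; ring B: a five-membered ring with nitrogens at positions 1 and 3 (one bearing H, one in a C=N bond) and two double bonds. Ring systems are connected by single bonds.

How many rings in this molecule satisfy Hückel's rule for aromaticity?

2

Ring A has a continuous p-orbital overlap around the ring; 3 ring double bonds give 6 π electrons. Since 6 = 4n+2 (n=1), ring A is aromatic (pyridine).
Ring B has a continuous p-orbital overlap around the ring; 2 ring double bonds (4 π electrons) plus a heteroatom lone pair (2) give 6 π electrons. That satisfies 4n+2 with n=1, so ring B is aromatic (imidazole).
Aromatic: A, B. Total: 2.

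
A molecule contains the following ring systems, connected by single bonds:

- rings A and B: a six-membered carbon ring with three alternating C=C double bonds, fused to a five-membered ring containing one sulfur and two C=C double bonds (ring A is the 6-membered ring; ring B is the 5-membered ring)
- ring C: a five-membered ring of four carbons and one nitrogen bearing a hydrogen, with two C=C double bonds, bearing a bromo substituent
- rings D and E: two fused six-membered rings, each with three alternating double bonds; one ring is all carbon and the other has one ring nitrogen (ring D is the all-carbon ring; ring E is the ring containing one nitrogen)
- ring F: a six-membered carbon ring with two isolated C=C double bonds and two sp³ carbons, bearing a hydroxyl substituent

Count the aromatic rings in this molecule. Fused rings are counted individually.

5

Rings A and B form a fused bicyclic system (with one sulfur) with 9 sp² atoms and 10 π electrons from ring double bonds plus a heteroatom lone pair. 10 = 4(2)+2, so the system is aromatic and both rings count as aromatic (benzothiophene).
Ring C is planar and fully conjugated; 2 ring double bonds (4 π electrons) plus a heteroatom lone pair (2) give 6 π electrons. 6 = 4(1)+2, so ring C is aromatic (pyrrole).
Rings D and E form a fused bicyclic system (with one nitrogen) with 10 sp² atoms and 10 π electrons from ring double bonds. 10 = 4(2)+2, so the system is aromatic and both rings count as aromatic (quinoline).
Ring F has two sp³ carbons, so it is not fully conjugated — not aromatic (1,4-cyclohexadiene).
Aromatic: A, B, C, D, E. Total: 5.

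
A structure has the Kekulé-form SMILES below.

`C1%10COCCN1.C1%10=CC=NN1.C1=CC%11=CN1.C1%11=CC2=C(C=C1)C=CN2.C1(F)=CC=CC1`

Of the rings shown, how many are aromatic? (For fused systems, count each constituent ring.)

4

The SMILES encodes a six-membered saturated ring with an oxygen and an N–H nitrogen at positions 1 and 4; a five-membered ring with two adjacent nitrogens (one bearing H, one in a double bond) and two double bonds; a five-membered ring of four carbons and one nitrogen bearing a hydrogen, with two C=C double bonds; a six-membered carbon ring with three alternating C=C double bonds, fused to a five-membered ring containing one N–H nitrogen and two C=C double bonds; a five-membered carbon ring with two conjugated C=C double bonds and one sp³ carbon.
The 6-membered ring with one oxygen and one N–H (1,4) has only sp³ atoms, so it is not fully conjugated — not aromatic (morpholine).
The 5-membered ring with two adjacent nitrogens (one N–H, one =N–) is fully conjugated (every ring atom contributes a p orbital); 2 ring double bonds (4 π electrons) plus a heteroatom lone pair (2) give 6 π electrons. Since 6 = 4n+2 (n=1), it is aromatic (pyrazole).
The 5-membered ring with one N–H is fully conjugated (every ring atom contributes a p orbital); 2 ring double bonds (4 π electrons) plus a heteroatom lone pair (2) give 6 π electrons. 6 = 4(1)+2, so it is aromatic (pyrrole).
The fused 6/5-membered bicyclic (with one N–H) is a single π system with 9 sp² atoms and 10 π electrons from ring double bonds plus a heteroatom lone pair. 10 = 4(2)+2, so the system is aromatic and both rings count as aromatic (indole).
The 5-membered ring has one sp³ carbon, so it is not fully conjugated — not aromatic (cyclopentadiene).
4 of the 6 rings are aromatic. Total: 4.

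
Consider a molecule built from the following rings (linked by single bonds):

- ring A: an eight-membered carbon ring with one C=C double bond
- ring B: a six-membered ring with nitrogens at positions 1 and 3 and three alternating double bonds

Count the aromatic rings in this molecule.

1

Ring A has six sp³ carbons, so it is not fully conjugated — not aromatic (cyclooctene).
Ring B has a continuous p-orbital overlap around the ring; 3 ring double bonds give 6 π electrons. That satisfies 4n+2 with n=1, so ring B is aromatic (pyrimidine).
Aromatic: B. Total: 1.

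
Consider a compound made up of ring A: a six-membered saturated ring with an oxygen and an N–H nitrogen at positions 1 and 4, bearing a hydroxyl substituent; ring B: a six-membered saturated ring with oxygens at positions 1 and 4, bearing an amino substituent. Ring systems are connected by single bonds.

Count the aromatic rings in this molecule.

0

Ring A has only sp³ atoms, so it is not fully conjugated — not aromatic (morpholine).
Ring B has only sp³ atoms, so it is not fully conjugated — not aromatic (1,4-dioxane).
No ring is aromatic. Total: 0.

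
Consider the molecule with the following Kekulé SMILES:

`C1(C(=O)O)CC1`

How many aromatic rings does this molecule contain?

The SMILES encodes a three-membered saturated carbon ring.
The 3-membered ring has only sp³ atoms, so it is not fully conjugated — not aromatic (cyclopropane).

0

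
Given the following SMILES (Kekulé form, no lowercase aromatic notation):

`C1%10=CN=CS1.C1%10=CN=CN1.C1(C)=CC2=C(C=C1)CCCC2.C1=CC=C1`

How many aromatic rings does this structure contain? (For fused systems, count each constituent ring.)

The SMILES encodes a five-membered ring with a sulfur at position 1 and a nitrogen at position 3 (in a C=N bond), with two double bonds; a five-membered ring with nitrogens at positions 1 and 3 (one bearing H, one in a C=N bond) and two double bonds; a six-membered carbon ring with three alternating C=C double bonds, fused to a saturated six-membered carbon ring; a four-membered carbon ring with two alternating C=C double bonds.
The 5-membered ring with one sulfur and one =N– is planar and fully conjugated; 2 ring double bonds (4 π electrons) plus a heteroatom lone pair (2) give 6 π electrons. That satisfies 4n+2 with n=1, so it is aromatic (thiazole).
The 5-membered ring with two nitrogens (one N–H, one =N–) is planar and fully conjugated; 2 ring double bonds (4 π electrons) plus a heteroatom lone pair (2) give 6 π electrons. Since 6 = 4n+2 (n=1), it is aromatic (imidazole).
The 6-membered ring is fully conjugated (every ring atom contributes a p orbital); 3 ring double bonds give 6 π electrons. Since 6 = 4n+2 (n=1), it is aromatic (benzene ring).
The second 6-membered ring has four sp³ carbons, so it is not fully conjugated — not aromatic (cyclohexane ring).
The 4-membered ring has only sp² ring atoms; a planar conformation would have a fully conjugated π system of 4 electrons. But 4 = 4(1), which is 4n not 4n+2, so it is not aromatic (cyclobutadiene) — cyclobutadiene is antiaromatic and distorts to a rectangle.
3 of the 5 rings are aromatic. Total: 3.

3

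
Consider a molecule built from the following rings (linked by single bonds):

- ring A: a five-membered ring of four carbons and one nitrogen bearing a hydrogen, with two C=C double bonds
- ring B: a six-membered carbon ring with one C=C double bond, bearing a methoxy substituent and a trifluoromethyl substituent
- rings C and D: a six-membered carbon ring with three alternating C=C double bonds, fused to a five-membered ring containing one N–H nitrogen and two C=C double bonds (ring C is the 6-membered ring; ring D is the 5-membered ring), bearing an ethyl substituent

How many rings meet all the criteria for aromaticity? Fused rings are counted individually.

Ring A is planar and fully conjugated; 2 ring double bonds (4 π electrons) plus a heteroatom lone pair (2) give 6 π electrons. 6 = 4(1)+2, so ring A is aromatic (pyrrole).
Ring B has four sp³ carbons, so it is not fully conjugated — not aromatic (cyclohexene).
Rings C and D form a fused bicyclic system (with one N–H) with 9 sp² atoms and 10 π electrons from ring double bonds plus a heteroatom lone pair. 10 = 4(2)+2, so the system is aromatic and both rings count as aromatic (indole).
Aromatic: A, C, D. Total: 3.

3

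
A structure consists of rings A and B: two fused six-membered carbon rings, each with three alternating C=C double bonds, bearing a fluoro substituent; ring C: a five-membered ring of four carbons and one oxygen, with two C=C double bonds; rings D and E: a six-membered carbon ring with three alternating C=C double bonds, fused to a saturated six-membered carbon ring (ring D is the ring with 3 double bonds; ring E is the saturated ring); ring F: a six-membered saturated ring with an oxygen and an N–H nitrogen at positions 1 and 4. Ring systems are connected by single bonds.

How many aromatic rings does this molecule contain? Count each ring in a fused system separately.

4

Rings A and B form a fused bicyclic system with 10 sp² atoms and 10 π electrons from ring double bonds. 10 = 4(2)+2, so the system is aromatic and both rings count as aromatic (naphthalene).
Ring C is fully conjugated (every ring atom contributes a p orbital); 2 ring double bonds (4 π electrons) plus a heteroatom lone pair (2) give 6 π electrons. Since 6 = 4n+2 (n=1), ring C is aromatic (furan).
Ring D is fully conjugated (every ring atom contributes a p orbital); 3 ring double bonds give 6 π electrons. 6 = 4(1)+2, so ring D is aromatic (benzene ring).
Ring E has four sp³ carbons, so it is not fully conjugated — not aromatic (cyclohexane ring).
Ring F has only sp³ atoms, so it is not fully conjugated — not aromatic (morpholine).
Aromatic: A, B, C, D. Total: 4.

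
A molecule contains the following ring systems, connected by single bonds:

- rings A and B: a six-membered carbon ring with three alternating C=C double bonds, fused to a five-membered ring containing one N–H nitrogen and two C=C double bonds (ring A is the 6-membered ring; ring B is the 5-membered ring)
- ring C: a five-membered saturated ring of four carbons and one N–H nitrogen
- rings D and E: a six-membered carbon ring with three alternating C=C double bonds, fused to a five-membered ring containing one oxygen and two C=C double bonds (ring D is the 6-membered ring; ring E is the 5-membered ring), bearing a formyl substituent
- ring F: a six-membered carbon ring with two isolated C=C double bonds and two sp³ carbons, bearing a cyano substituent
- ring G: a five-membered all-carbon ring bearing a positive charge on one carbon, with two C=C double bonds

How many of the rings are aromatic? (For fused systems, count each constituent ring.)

4

Rings A and B form a fused bicyclic system (with one N–H) with 9 sp² atoms and 10 π electrons from ring double bonds plus a heteroatom lone pair. 10 = 4(2)+2, so the system is aromatic and both rings count as aromatic (indole).
Ring C has only sp³ atoms, so it is not fully conjugated — not aromatic (pyrrolidine).
Rings D and E form a fused bicyclic system (with one oxygen) with 9 sp² atoms and 10 π electrons from ring double bonds plus a heteroatom lone pair. 10 = 4(2)+2, so the system is aromatic and both rings count as aromatic (benzofuran).
Ring F has two sp³ carbons, so it is not fully conjugated — not aromatic (1,4-cyclohexadiene).
Ring G has only sp² ring atoms; a planar conformation would have a fully conjugated π system of 4 electrons. But 4 = 4(1), which is 4n not 4n+2, so ring G is not aromatic (cyclopentadienyl cation).
Aromatic: A, B, D, E. Total: 4.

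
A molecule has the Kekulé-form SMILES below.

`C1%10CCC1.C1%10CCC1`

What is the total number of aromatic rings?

The SMILES encodes a four-membered saturated carbon ring; a four-membered saturated carbon ring.
The 4-membered ring has only sp³ atoms, so it is not fully conjugated — not aromatic (cyclobutane).
The second 4-membered ring has only sp³ atoms, so it is not fully conjugated — not aromatic (cyclobutane).
None of the rings are aromatic. Total: 0.

0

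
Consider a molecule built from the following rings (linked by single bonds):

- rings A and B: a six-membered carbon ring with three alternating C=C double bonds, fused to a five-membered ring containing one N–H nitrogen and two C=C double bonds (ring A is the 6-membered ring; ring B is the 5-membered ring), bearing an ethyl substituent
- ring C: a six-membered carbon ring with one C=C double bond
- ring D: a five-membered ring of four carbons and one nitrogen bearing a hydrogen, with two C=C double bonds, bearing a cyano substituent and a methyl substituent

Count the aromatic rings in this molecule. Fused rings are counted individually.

Rings A and B form a fused bicyclic system (with one N–H) with 9 sp² atoms and 10 π electrons from ring double bonds plus a heteroatom lone pair. 10 = 4(2)+2, so the system is aromatic and both rings count as aromatic (indole).
Ring C has four sp³ carbons, so it is not fully conjugated — not aromatic (cyclohexene).
Ring D is fully conjugated (every ring atom contributes a p orbital); 2 ring double bonds (4 π electrons) plus a heteroatom lone pair (2) give 6 π electrons. 6 = 4(1)+2, so ring D is aromatic (pyrrole).
Aromatic: A, B, D. Total: 3.

3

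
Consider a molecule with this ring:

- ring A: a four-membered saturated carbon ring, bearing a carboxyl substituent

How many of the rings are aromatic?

Ring A has only sp³ atoms, so it is not fully conjugated — not aromatic (cyclobutane).

0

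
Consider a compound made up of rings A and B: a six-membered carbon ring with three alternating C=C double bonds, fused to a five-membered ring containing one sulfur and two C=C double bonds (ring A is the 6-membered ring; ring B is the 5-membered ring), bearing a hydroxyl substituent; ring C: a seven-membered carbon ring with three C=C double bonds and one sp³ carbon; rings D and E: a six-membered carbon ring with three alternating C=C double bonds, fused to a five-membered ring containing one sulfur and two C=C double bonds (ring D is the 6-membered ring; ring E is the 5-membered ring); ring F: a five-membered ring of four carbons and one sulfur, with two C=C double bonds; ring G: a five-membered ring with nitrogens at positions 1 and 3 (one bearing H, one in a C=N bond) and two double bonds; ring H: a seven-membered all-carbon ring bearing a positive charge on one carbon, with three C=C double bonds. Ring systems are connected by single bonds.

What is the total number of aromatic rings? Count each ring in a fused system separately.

Rings A and B form a fused bicyclic system (with one sulfur) with 9 sp² atoms and 10 π electrons from ring double bonds plus a heteroatom lone pair. 10 = 4(2)+2, so the system is aromatic and both rings count as aromatic (benzothiophene).
Ring C has one sp³ carbon, so it is not fully conjugated — not aromatic (cycloheptatriene).
Rings D and E form a fused bicyclic system (with one sulfur) with 9 sp² atoms and 10 π electrons from ring double bonds plus a heteroatom lone pair. 10 = 4(2)+2, so the system is aromatic and both rings count as aromatic (benzothiophene).
Ring F is planar and fully conjugated; 2 ring double bonds (4 π electrons) plus a heteroatom lone pair (2) give 6 π electrons. 6 = 4(1)+2, so ring F is aromatic (thiophene).
Ring G is planar and fully conjugated; 2 ring double bonds (4 π electrons) plus a heteroatom lone pair (2) give 6 π electrons. 6 = 4(1)+2, so ring G is aromatic (imidazole).
Ring H is fully conjugated (every ring atom contributes a p orbital); 3 ring double bonds (6 π electrons) plus the carbocation's empty p orbital (0, but keeps the ring conjugated) give 6 π electrons. That satisfies 4n+2 with n=1, so ring H is aromatic (tropylium cation).
Aromatic: A, B, D, E, F, G, H. Total: 7.

7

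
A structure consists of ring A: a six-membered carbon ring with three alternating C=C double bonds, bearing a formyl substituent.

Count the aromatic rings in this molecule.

1

Ring A is planar and fully conjugated; 3 ring double bonds give 6 π electrons. That satisfies 4n+2 with n=1, so ring A is aromatic (benzene).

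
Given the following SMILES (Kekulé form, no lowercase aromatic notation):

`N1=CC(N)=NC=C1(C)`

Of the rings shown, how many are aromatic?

1

The SMILES encodes a six-membered ring with nitrogens at positions 1 and 4 and three alternating double bonds.
The 6-membered ring with two nitrogens (1,4) is planar and fully conjugated; 3 ring double bonds give 6 π electrons. 6 = 4(1)+2, so it is aromatic (pyrazine).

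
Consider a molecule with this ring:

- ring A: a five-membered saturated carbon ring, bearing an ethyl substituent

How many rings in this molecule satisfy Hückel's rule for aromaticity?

0

Ring A has only sp³ atoms, so it is not fully conjugated — not aromatic (cyclopentane).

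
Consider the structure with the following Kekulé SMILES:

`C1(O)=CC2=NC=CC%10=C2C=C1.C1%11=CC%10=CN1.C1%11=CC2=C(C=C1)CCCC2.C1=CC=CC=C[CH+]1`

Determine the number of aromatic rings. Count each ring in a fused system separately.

The SMILES encodes two fused six-membered rings, each with three alternating double bonds; one ring is all carbon and the other has one ring nitrogen; a five-membered ring of four carbons and one nitrogen bearing a hydrogen, with two C=C double bonds; a six-membered carbon ring with three alternating C=C double bonds, fused to a saturated six-membered carbon ring; a seven-membered all-carbon ring bearing a positive charge on one carbon, with three C=C double bonds.
The fused 6/6-membered bicyclic (with one nitrogen) is a single π system with 10 sp² atoms and 10 π electrons from ring double bonds. 10 = 4(2)+2, so the system is aromatic and both rings count as aromatic (quinoline).
The 5-membered ring with one N–H is fully conjugated (every ring atom contributes a p orbital); 2 ring double bonds (4 π electrons) plus a heteroatom lone pair (2) give 6 π electrons. That satisfies 4n+2 with n=1, so it is aromatic (pyrrole).
The 6-membered ring has a continuous p-orbital overlap around the ring; 3 ring double bonds give 6 π electrons. That satisfies 4n+2 with n=1, so it is aromatic (benzene ring).
The second 6-membered ring has four sp³ carbons, so it is not fully conjugated — not aromatic (cyclohexane ring).
The 7-membered ring has a continuous p-orbital overlap around the ring; 3 ring double bonds (6 π electrons) plus the carbocation's empty p orbital (0, but keeps the ring conjugated) give 6 π electrons. 6 = 4(1)+2, so it is aromatic (tropylium cation).
5 of the 6 rings are aromatic. Total: 5.

5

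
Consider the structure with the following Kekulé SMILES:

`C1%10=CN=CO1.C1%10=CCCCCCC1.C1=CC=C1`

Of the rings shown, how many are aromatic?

The SMILES encodes a five-membered ring with an oxygen at position 1 and a nitrogen at position 3 (in a C=N bond), with two double bonds; an eight-membered carbon ring with one C=C double bond; a four-membered carbon ring with two alternating C=C double bonds.
The 5-membered ring with one oxygen and one =N– has a continuous p-orbital overlap around the ring; 2 ring double bonds (4 π electrons) plus a heteroatom lone pair (2) give 6 π electrons. That satisfies 4n+2 with n=1, so it is aromatic (oxazole).
The 8-membered ring has six sp³ carbons, so it is not fully conjugated — not aromatic (cyclooctene).
The 4-membered ring has only sp² ring atoms; a planar conformation would have a fully conjugated π system of 4 electrons. But 4 = 4(1), which is 4n not 4n+2, so it is not aromatic (cyclobutadiene) — cyclobutadiene is antiaromatic and distorts to a rectangle.
1 of the 3 rings is aromatic. Total: 1.

1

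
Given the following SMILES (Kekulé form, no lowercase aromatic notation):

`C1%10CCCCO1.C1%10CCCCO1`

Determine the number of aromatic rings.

0

The SMILES encodes a six-membered saturated ring of five carbons and one oxygen; a six-membered saturated ring of five carbons and one oxygen.
The 6-membered ring with one oxygen has only sp³ atoms, so it is not fully conjugated — not aromatic (tetrahydropyran).
The second 6-membered ring with one oxygen has only sp³ atoms, so it is not fully conjugated — not aromatic (tetrahydropyran).
None of the rings are aromatic. Total: 0.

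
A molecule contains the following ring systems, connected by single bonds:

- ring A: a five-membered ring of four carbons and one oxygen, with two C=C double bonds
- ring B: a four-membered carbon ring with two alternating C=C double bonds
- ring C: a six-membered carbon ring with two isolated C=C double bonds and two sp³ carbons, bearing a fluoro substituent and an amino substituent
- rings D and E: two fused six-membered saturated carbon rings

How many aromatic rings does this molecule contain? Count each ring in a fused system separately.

1

Ring A has a continuous p-orbital overlap around the ring; 2 ring double bonds (4 π electrons) plus a heteroatom lone pair (2) give 6 π electrons. 6 = 4(1)+2, so ring A is aromatic (furan).
Ring B has only sp² ring atoms; a planar conformation would have a fully conjugated π system of 4 electrons. But 4 = 4(1), which is 4n not 4n+2, so ring B is not aromatic (cyclobutadiene) — cyclobutadiene is antiaromatic and distorts to a rectangle.
Ring C has two sp³ carbons, so it is not fully conjugated — not aromatic (1,4-cyclohexadiene).
Ring D has only sp³ atoms, so it is not fully conjugated — not aromatic (cyclohexane ring).
Ring E has only sp³ atoms, so it is not fully conjugated — not aromatic (cyclohexane ring).
Aromatic: A. Total: 1.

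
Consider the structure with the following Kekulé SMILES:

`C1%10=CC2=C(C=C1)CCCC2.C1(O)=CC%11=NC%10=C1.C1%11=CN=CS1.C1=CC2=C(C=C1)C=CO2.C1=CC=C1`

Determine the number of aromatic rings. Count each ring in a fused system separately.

5

The SMILES encodes a six-membered carbon ring with three alternating C=C double bonds, fused to a saturated six-membered carbon ring; a six-membered ring of five carbons and one nitrogen with three alternating double bonds; a five-membered ring with a sulfur at position 1 and a nitrogen at position 3 (in a C=N bond), with two double bonds; a six-membered carbon ring with three alternating C=C double bonds, fused to a five-membered ring containing one oxygen and two C=C double bonds; a four-membered carbon ring with two alternating C=C double bonds.
The 6-membered ring is planar and fully conjugated; 3 ring double bonds give 6 π electrons. That satisfies 4n+2 with n=1, so it is aromatic (benzene ring).
The second 6-membered ring has four sp³ carbons, so it is not fully conjugated — not aromatic (cyclohexane ring).
The 6-membered ring with one nitrogen is planar and fully conjugated; 3 ring double bonds give 6 π electrons. That satisfies 4n+2 with n=1, so it is aromatic (pyridine).
The 5-membered ring with one sulfur and one =N– is fully conjugated (every ring atom contributes a p orbital); 2 ring double bonds (4 π electrons) plus a heteroatom lone pair (2) give 6 π electrons. That satisfies 4n+2 with n=1, so it is aromatic (thiazole).
The fused 6/5-membered bicyclic (with one oxygen) is a single π system with 9 sp² atoms and 10 π electrons from ring double bonds plus a heteroatom lone pair. 10 = 4(2)+2, so the system is aromatic and both rings count as aromatic (benzofuran).
The 4-membered ring has only sp² ring atoms; a planar conformation would have a fully conjugated π system of 4 electrons. But 4 = 4(1), which is 4n not 4n+2, so it is not aromatic (cyclobutadiene) — cyclobutadiene is antiaromatic and distorts to a rectangle.
5 of the 7 rings are aromatic. Total: 5.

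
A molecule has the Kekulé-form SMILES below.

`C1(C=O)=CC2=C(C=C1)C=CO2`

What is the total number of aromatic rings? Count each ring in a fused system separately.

The SMILES encodes a six-membered carbon ring with three alternating C=C double bonds, fused to a five-membered ring containing one oxygen and two C=C double bonds.
The fused 6/5-membered bicyclic (with one oxygen) is a single π system with 9 sp² atoms and 10 π electrons from ring double bonds plus a heteroatom lone pair. 10 = 4(2)+2, so the system is aromatic and both rings count as aromatic (benzofuran).
2 of the 2 rings are aromatic. Total: 2.

2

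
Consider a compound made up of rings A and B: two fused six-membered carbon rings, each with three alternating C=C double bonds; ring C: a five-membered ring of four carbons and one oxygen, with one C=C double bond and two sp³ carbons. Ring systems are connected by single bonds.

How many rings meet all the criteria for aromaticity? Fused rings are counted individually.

Rings A and B form a fused bicyclic system with 10 sp² atoms and 10 π electrons from ring double bonds. 10 = 4(2)+2, so the system is aromatic and both rings count as aromatic (naphthalene).
Ring C has two sp³ carbons, so it is not fully conjugated — not aromatic (2,3-dihydrofuran).
Aromatic: A, B. Total: 2.

2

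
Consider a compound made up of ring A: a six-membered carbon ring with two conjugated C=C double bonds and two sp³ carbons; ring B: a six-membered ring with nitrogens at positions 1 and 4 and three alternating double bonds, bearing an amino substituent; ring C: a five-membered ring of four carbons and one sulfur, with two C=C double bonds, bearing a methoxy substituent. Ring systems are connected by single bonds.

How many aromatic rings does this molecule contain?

Ring A has two sp³ carbons, so it is not fully conjugated — not aromatic (1,3-cyclohexadiene).
Ring B has a continuous p-orbital overlap around the ring; 3 ring double bonds give 6 π electrons. 6 = 4(1)+2, so ring B is aromatic (pyrazine).
Ring C is planar and fully conjugated; 2 ring double bonds (4 π electrons) plus a heteroatom lone pair (2) give 6 π electrons. Since 6 = 4n+2 (n=1), ring C is aromatic (thiophene).
Aromatic: B, C. Total: 2.

2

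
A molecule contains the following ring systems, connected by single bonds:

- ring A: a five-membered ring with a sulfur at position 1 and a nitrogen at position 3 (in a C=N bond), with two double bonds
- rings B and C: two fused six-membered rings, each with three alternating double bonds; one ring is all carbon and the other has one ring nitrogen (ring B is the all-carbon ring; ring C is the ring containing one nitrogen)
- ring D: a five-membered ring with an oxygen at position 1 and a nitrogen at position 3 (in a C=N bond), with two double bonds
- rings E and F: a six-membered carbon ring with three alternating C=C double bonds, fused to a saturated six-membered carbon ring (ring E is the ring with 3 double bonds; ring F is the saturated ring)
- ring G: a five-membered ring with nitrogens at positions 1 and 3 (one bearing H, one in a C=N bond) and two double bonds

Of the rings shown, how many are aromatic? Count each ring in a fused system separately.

6

Ring A has a continuous p-orbital overlap around the ring; 2 ring double bonds (4 π electrons) plus a heteroatom lone pair (2) give 6 π electrons. 6 = 4(1)+2, so ring A is aromatic (thiazole).
Rings B and C form a fused bicyclic system (with one nitrogen) with 10 sp² atoms and 10 π electrons from ring double bonds. 10 = 4(2)+2, so the system is aromatic and both rings count as aromatic (quinoline).
Ring D is fully conjugated (every ring atom contributes a p orbital); 2 ring double bonds (4 π electrons) plus a heteroatom lone pair (2) give 6 π electrons. 6 = 4(1)+2, so ring D is aromatic (oxazole).
Ring E is planar and fully conjugated; 3 ring double bonds give 6 π electrons. Since 6 = 4n+2 (n=1), ring E is aromatic (benzene ring).
Ring F has four sp³ carbons, so it is not fully conjugated — not aromatic (cyclohexane ring).
Ring G is planar and fully conjugated; 2 ring double bonds (4 π electrons) plus a heteroatom lone pair (2) give 6 π electrons. That satisfies 4n+2 with n=1, so ring G is aromatic (imidazole).
Aromatic: A, B, C, D, E, G. Total: 6.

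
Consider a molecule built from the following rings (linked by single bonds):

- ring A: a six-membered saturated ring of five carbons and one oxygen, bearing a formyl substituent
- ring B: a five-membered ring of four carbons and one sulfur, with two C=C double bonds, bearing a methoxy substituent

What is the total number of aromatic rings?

1

Ring A has only sp³ atoms, so it is not fully conjugated — not aromatic (tetrahydropyran).
Ring B has a continuous p-orbital overlap around the ring; 2 ring double bonds (4 π electrons) plus a heteroatom lone pair (2) give 6 π electrons. Since 6 = 4n+2 (n=1), ring B is aromatic (thiophene).
Aromatic: B. Total: 1.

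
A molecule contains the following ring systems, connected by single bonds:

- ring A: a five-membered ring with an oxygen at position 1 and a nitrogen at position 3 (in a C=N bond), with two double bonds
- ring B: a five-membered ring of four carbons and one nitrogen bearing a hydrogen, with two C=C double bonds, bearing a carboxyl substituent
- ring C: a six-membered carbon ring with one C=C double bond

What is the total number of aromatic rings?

2

Ring A is planar and fully conjugated; 2 ring double bonds (4 π electrons) plus a heteroatom lone pair (2) give 6 π electrons. Since 6 = 4n+2 (n=1), ring A is aromatic (oxazole).
Ring B is planar and fully conjugated; 2 ring double bonds (4 π electrons) plus a heteroatom lone pair (2) give 6 π electrons. That satisfies 4n+2 with n=1, so ring B is aromatic (pyrrole).
Ring C has four sp³ carbons, so it is not fully conjugated — not aromatic (cyclohexene).
Aromatic: A, B. Total: 2.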